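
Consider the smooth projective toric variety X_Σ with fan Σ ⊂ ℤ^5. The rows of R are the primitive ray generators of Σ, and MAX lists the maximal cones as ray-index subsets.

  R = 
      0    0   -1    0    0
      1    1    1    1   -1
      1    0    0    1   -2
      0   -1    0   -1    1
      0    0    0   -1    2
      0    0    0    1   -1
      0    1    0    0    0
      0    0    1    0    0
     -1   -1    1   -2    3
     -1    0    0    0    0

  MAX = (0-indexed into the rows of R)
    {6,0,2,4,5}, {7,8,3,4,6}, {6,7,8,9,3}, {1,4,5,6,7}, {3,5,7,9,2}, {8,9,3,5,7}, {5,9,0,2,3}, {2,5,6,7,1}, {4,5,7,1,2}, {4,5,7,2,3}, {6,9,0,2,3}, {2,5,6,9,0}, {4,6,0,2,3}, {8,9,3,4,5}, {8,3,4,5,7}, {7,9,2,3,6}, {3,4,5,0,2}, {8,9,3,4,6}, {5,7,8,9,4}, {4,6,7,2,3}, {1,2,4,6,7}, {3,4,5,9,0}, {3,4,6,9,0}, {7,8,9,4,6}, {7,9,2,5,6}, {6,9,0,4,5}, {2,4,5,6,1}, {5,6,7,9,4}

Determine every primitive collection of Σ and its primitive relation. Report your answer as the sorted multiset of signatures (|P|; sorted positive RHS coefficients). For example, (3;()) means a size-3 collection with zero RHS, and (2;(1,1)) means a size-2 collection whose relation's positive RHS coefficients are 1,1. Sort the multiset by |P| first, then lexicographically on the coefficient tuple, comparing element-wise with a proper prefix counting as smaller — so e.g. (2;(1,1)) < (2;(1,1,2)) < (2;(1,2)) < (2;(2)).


Minimal non-faces — 12 found among 10 rays, 28 max cones:

  P={0,7}:  v_{0} + v_{7} = 0 ; sig = (2;())
  P={2,8}:  v_{2} + v_{8} = v_{3} + v_{7} ; sig = (2;(1,1))
  P={0,8}:  v_{0} + v_{8} = v_{3} + v_{4} + v_{9} ; sig = (2;(1,1,1))
  P={1,3}:  v_{1} + v_{3} = v_{2} + v_{4} + v_{7} ; sig = (2;(1,1,1))
  P={1,9}:  v_{1} + v_{9} = v_{5} + v_{6} + v_{7} ; sig = (2;(1,1,1))
  P={0,1}:  v_{0} + v_{1} = v_{2} + v_{4} + v_{5} + v_{6} ; sig = (2;(1,1,1,1))
  P={1,8}:  v_{1} + v_{8} = v_{4} + 2·v_{7} ; sig = (2;(1,2))
  P={2,4,9}:  v_{2} + v_{4} + v_{9} = 0 ; sig = (3;())
  P={3,5,6}:  v_{3} + v_{5} + v_{6} = 0 ; sig = (3;())
  P={5,6,8}:  v_{5} + v_{6} + v_{8} = v_{4} + v_{7} + v_{9} ; sig = (3;(1,1,1))
  P={3,4,7,9}:  v_{3} + v_{4} + v_{7} + v_{9} = v_{8} ; sig = (4;(1))
  P={2,4,5,6,7}:  v_{2} + v_{4} + v_{5} + v_{6} + v_{7} = v_{1} ; sig = (5;(1))

Hence PRS(X_Σ) =
    |P|=2: 7 collections, coeffs (), (1,1), (1,1,1), (1,1,1), (1,1,1), (1,1,1,1), (1,2)
    |P|=3: 3 collections, coeffs (), (), (1,1,1)
    |P|=4: 1 collection, coeffs (1)
    |P|=5: 1 collection, coeffs (1)


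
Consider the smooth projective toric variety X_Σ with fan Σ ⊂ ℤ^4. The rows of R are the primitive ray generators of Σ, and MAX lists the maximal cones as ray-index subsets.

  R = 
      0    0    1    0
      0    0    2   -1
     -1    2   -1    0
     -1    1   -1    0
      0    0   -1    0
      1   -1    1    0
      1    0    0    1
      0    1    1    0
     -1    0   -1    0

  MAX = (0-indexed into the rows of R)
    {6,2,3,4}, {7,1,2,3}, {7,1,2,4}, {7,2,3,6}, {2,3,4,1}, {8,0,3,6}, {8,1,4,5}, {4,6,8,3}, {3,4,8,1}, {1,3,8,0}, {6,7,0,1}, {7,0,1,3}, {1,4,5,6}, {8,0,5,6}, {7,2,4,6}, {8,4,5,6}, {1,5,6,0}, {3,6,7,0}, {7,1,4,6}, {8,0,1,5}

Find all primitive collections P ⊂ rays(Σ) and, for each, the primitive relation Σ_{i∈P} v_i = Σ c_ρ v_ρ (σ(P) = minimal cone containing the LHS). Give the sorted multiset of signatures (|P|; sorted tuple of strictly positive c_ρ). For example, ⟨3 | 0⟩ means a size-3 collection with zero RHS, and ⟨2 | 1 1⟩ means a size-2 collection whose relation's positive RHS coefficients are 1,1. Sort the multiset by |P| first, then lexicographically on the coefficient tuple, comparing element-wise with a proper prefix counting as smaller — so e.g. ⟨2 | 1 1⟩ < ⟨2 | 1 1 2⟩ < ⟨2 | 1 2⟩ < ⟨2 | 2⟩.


11 collections generate NE(X_Σ); each relation:

  {0,4}:  v_{0} + v_{4} = 0  →  sig = ⟨2 | 0⟩
  {3,5}:  v_{3} + v_{5} = 0  →  sig = ⟨2 | 0⟩
  {0,2}:  v_{0} + v_{2} = v_{3} + v_{7}  →  sig = ⟨2 | 1 1⟩
  {2,5}:  v_{2} + v_{5} = v_{4} + v_{7}  →  sig = ⟨2 | 1 1⟩
  {5,7}:  v_{5} + v_{7} = v_{1} + v_{6}  →  sig = ⟨2 | 1 1⟩
  {7,8}:  v_{7} + v_{8} = v_{0} + v_{3}  →  sig = ⟨2 | 1 1⟩
  {2,8}:  v_{2} + v_{8} = 2·v_{3}  →  sig = ⟨2 | 2⟩
  {1,3,6}:  v_{1} + v_{3} + v_{6} = v_{7}  →  sig = ⟨3 | 1⟩
  {1,6,8}:  v_{1} + v_{6} + v_{8} = v_{0}  →  sig = ⟨3 | 1⟩
  {3,4,7}:  v_{3} + v_{4} + v_{7} = v_{2}  →  sig = ⟨3 | 1⟩
  {1,2,6}:  v_{1} + v_{2} + v_{6} = v_{4} + 2·v_{7}  →  sig = ⟨3 | 1 2⟩

Sorted signature multiset PRS(X):
[⟨2 | 0⟩, ⟨2 | 0⟩, ⟨2 | 1 1⟩, ⟨2 | 1 1⟩, ⟨2 | 1 1⟩, ⟨2 | 1 1⟩, ⟨2 | 2⟩, ⟨3 | 1⟩, ⟨3 | 1⟩, ⟨3 | 1⟩, ⟨3 | 1 2⟩]


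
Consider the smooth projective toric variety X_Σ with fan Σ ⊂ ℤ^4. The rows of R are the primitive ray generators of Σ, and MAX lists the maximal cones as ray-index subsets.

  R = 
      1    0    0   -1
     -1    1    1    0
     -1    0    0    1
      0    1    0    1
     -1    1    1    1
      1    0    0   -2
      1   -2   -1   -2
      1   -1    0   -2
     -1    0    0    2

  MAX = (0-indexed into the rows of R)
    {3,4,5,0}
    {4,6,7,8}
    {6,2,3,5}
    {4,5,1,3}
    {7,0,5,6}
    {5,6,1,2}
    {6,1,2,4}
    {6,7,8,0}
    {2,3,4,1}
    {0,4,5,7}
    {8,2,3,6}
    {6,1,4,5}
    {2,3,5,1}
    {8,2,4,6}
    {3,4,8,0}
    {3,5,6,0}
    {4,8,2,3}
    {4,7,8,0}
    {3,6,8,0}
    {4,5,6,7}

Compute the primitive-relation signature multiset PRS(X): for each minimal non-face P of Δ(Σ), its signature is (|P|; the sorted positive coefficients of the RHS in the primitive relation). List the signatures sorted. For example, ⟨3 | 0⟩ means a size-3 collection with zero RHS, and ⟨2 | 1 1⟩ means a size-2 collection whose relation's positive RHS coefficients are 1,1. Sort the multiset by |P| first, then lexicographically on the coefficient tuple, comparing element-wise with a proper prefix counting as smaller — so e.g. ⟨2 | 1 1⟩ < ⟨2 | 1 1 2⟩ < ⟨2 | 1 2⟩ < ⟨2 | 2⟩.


|primitive collections| = 11. Relations:

  P = {0,2}:  v_{0} + v_{2} = 0 ; sig = ⟨2 | 0⟩
  P = {5,8}:  v_{5} + v_{8} = 0 ; sig = ⟨2 | 0⟩
  P = {3,7}:  v_{3} + v_{7} = v_{0} ; sig = ⟨2 | 1⟩
  P = {0,1}:  v_{0} + v_{1} = v_{4} + v_{5} ; sig = ⟨2 | 1 1⟩
  P = {1,8}:  v_{1} + v_{8} = v_{2} + v_{4} ; sig = ⟨2 | 1 1⟩
  P = {2,7}:  v_{2} + v_{7} = v_{4} + v_{6} ; sig = ⟨2 | 1 1⟩
  P = {1,7}:  v_{1} + v_{7} = 2·v_{4} + v_{5} + v_{6} ; sig = ⟨2 | 1 1 2⟩
  P = {3,4,6}:  v_{3} + v_{4} + v_{6} = 0 ; sig = ⟨3 | 0⟩
  P = {0,4,6}:  v_{0} + v_{4} + v_{6} = v_{7} ; sig = ⟨3 | 1⟩
  P = {2,4,5}:  v_{2} + v_{4} + v_{5} = v_{1} ; sig = ⟨3 | 1⟩
  P = {1,3,6}:  v_{1} + v_{3} + v_{6} = v_{2} + v_{5} ; sig = ⟨3 | 1 1⟩

Sorted signature multiset PRS(X):
    |P|=2: 7 collections, coeffs (), (), (1), (1,1), (1,1), (1,1), (1,1,2)
    |P|=3: 4 collections, coeffs (), (1), (1), (1,1)


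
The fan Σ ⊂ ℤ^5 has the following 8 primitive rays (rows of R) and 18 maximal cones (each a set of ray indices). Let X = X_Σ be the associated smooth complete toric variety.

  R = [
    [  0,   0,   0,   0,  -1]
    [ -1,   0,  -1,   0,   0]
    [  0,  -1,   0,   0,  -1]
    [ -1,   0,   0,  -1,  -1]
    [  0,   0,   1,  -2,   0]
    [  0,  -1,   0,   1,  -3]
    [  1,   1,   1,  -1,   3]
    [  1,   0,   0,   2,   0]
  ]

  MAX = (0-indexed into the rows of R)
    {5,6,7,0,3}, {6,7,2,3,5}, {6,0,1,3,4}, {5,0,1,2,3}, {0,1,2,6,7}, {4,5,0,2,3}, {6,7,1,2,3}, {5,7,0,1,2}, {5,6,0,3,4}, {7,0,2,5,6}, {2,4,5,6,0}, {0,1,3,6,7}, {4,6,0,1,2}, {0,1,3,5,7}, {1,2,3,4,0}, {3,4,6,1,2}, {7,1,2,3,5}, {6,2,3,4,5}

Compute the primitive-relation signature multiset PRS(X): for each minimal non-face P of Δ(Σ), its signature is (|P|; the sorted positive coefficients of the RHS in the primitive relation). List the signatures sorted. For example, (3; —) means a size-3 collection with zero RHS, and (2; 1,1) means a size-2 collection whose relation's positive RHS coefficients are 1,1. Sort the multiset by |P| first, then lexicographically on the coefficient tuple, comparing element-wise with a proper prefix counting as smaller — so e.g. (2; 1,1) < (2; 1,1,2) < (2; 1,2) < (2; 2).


|primitive collections| = 5. Relations:

  {4,7}:  v_{4} + v_{7} = v_{5} + v_{6} ; sig = (2; 1,1)
  {1,5,6}:  v_{1} + v_{5} + v_{6} = 0 ; sig = (3; —)
  {1,4,5}:  v_{1} + v_{4} + v_{5} = v_{0} + v_{2} + v_{3} ; sig = (3; 1,1,1)
  {0,2,3,6}:  v_{0} + v_{2} + v_{3} + v_{6} = v_{4} ; sig = (4; 1)
  {0,2,3,7}:  v_{0} + v_{2} + v_{3} + v_{7} = v_{5} ; sig = (4; 1)

Sorted signature multiset PRS(X):
{ (2; 1,1),  (3; —),  (3; 1,1,1),  (4; 1) ×2 }


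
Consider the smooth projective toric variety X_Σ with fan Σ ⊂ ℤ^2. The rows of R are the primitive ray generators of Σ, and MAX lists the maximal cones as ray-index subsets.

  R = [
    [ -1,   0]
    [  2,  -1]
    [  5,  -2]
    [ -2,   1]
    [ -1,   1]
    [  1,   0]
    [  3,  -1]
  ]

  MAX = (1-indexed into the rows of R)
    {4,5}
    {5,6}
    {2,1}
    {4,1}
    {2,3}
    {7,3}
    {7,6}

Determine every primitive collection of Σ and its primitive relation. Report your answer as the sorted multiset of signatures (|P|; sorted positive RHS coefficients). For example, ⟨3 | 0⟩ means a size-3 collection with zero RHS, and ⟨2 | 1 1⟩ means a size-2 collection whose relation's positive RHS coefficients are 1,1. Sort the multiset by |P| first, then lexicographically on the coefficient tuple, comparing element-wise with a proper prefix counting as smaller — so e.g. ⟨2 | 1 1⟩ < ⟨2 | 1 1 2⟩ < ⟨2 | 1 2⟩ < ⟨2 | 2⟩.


14 minimal non-faces of Δ(Σ) (on 7 rays):

  • {1,6}:  v_{1} + v_{6} = 0  so sig = ⟨2 | 0⟩
  • {2,4}:  v_{2} + v_{4} = 0  so sig = ⟨2 | 0⟩
  • {1,5}:  v_{1} + v_{5} = v_{4}  so sig = ⟨2 | 1⟩
  • {1,7}:  v_{1} + v_{7} = v_{2}  so sig = ⟨2 | 1⟩
  • {2,5}:  v_{2} + v_{5} = v_{6}  so sig = ⟨2 | 1⟩
  • {2,6}:  v_{2} + v_{6} = v_{7}  so sig = ⟨2 | 1⟩
  • {2,7}:  v_{2} + v_{7} = v_{3}  so sig = ⟨2 | 1⟩
  • {3,4}:  v_{3} + v_{4} = v_{7}  so sig = ⟨2 | 1⟩
  • {4,6}:  v_{4} + v_{6} = v_{5}  so sig = ⟨2 | 1⟩
  • {4,7}:  v_{4} + v_{7} = v_{6}  so sig = ⟨2 | 1⟩
  • {3,5}:  v_{3} + v_{5} = v_{6} + v_{7}  so sig = ⟨2 | 1 1⟩
  • {1,3}:  v_{1} + v_{3} = 2·v_{2}  so sig = ⟨2 | 2⟩
  • {3,6}:  v_{3} + v_{6} = 2·v_{7}  so sig = ⟨2 | 2⟩
  • {5,7}:  v_{5} + v_{7} = 2·v_{6}  so sig = ⟨2 | 2⟩

Sorted signature multiset PRS(X):
    ⟨2 | 0⟩
    ⟨2 | 0⟩
    ⟨2 | 1⟩
    ⟨2 | 1⟩
    ⟨2 | 1⟩
    ⟨2 | 1⟩
    ⟨2 | 1⟩
    ⟨2 | 1⟩
    ⟨2 | 1⟩
    ⟨2 | 1⟩
    ⟨2 | 1 1⟩
    ⟨2 | 2⟩
    ⟨2 | 2⟩
    ⟨2 | 2⟩


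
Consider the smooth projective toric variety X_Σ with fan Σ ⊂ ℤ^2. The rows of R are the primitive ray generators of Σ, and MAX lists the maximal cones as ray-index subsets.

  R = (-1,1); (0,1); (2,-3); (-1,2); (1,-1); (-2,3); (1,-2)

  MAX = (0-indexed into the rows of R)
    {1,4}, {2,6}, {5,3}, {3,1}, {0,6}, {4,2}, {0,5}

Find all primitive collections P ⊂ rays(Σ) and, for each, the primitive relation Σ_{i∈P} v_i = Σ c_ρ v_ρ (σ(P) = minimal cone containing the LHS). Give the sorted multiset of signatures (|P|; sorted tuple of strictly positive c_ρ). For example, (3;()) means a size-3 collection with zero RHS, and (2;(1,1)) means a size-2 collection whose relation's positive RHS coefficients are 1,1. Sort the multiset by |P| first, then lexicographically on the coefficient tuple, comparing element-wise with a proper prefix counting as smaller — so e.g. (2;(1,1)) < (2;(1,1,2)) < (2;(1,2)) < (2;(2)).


Σ has 14 primitive collections:

  {0,4}:  v_{0} + v_{4} = 0  ⇒ sig = (2;())
  {2,5}:  v_{2} + v_{5} = 0  ⇒ sig = (2;())
  {3,6}:  v_{3} + v_{6} = 0  ⇒ sig = (2;())
  {0,1}:  v_{0} + v_{1} = v_{3}  ⇒ sig = (2;(1))
  {0,2}:  v_{0} + v_{2} = v_{6}  ⇒ sig = (2;(1))
  {0,3}:  v_{0} + v_{3} = v_{5}  ⇒ sig = (2;(1))
  {1,6}:  v_{1} + v_{6} = v_{4}  ⇒ sig = (2;(1))
  {2,3}:  v_{2} + v_{3} = v_{4}  ⇒ sig = (2;(1))
  {3,4}:  v_{3} + v_{4} = v_{1}  ⇒ sig = (2;(1))
  {4,5}:  v_{4} + v_{5} = v_{3}  ⇒ sig = (2;(1))
  {4,6}:  v_{4} + v_{6} = v_{2}  ⇒ sig = (2;(1))
  {5,6}:  v_{5} + v_{6} = v_{0}  ⇒ sig = (2;(1))
  {1,2}:  v_{1} + v_{2} = 2·v_{4}  ⇒ sig = (2;(2))
  {1,5}:  v_{1} + v_{5} = 2·v_{3}  ⇒ sig = (2;(2))

Hence PRS(X_Σ) =
{ (2;()) ×3,  (2;(1)) ×9,  (2;(2)) ×2 }


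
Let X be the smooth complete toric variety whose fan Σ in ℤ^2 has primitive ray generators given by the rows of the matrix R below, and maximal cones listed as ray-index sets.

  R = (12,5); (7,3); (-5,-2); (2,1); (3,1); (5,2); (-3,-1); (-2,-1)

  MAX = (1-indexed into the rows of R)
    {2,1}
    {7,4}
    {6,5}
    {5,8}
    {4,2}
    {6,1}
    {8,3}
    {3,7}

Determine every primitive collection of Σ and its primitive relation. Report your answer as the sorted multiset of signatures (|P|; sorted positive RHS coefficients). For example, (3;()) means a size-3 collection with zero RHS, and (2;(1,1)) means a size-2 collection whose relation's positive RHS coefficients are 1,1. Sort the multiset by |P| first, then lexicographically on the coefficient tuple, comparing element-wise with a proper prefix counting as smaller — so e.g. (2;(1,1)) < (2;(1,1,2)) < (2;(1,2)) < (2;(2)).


20 collections generate NE(X_Σ); each relation:

  • {3,6}:  v_{3} + v_{6} = 0  →  sig = (2;())
  • {4,8}:  v_{4} + v_{8} = 0  →  sig = (2;())
  • {5,7}:  v_{5} + v_{7} = 0  →  sig = (2;())
  • {1,3}:  v_{1} + v_{3} = v_{2}  →  sig = (2;(1))
  • {2,3}:  v_{2} + v_{3} = v_{4}  →  sig = (2;(1))
  • {2,6}:  v_{2} + v_{6} = v_{1}  →  sig = (2;(1))
  • {2,8}:  v_{2} + v_{8} = v_{6}  →  sig = (2;(1))
  • {3,4}:  v_{3} + v_{4} = v_{7}  →  sig = (2;(1))
  • {3,5}:  v_{3} + v_{5} = v_{8}  →  sig = (2;(1))
  • {4,5}:  v_{4} + v_{5} = v_{6}  →  sig = (2;(1))
  • {4,6}:  v_{4} + v_{6} = v_{2}  →  sig = (2;(1))
  • {6,7}:  v_{6} + v_{7} = v_{4}  →  sig = (2;(1))
  • {6,8}:  v_{6} + v_{8} = v_{5}  →  sig = (2;(1))
  • {7,8}:  v_{7} + v_{8} = v_{3}  →  sig = (2;(1))
  • {1,7}:  v_{1} + v_{7} = v_{2} + v_{4}  →  sig = (2;(1,1))
  • {1,4}:  v_{1} + v_{4} = 2·v_{2}  →  sig = (2;(2))
  • {1,8}:  v_{1} + v_{8} = 2·v_{6}  →  sig = (2;(2))
  • {2,5}:  v_{2} + v_{5} = 2·v_{6}  →  sig = (2;(2))
  • {2,7}:  v_{2} + v_{7} = 2·v_{4}  →  sig = (2;(2))
  • {1,5}:  v_{1} + v_{5} = 3·v_{6}  →  sig = (2;(3))

Sorted signature multiset PRS(X):
    (2;())
    (2;())
    (2;())
    (2;(1))
    (2;(1))
    (2;(1))
    (2;(1))
    (2;(1))
    (2;(1))
    (2;(1))
    (2;(1))
    (2;(1))
    (2;(1))
    (2;(1))
    (2;(1,1))
    (2;(2))
    (2;(2))
    (2;(2))
    (2;(2))
    (2;(3))


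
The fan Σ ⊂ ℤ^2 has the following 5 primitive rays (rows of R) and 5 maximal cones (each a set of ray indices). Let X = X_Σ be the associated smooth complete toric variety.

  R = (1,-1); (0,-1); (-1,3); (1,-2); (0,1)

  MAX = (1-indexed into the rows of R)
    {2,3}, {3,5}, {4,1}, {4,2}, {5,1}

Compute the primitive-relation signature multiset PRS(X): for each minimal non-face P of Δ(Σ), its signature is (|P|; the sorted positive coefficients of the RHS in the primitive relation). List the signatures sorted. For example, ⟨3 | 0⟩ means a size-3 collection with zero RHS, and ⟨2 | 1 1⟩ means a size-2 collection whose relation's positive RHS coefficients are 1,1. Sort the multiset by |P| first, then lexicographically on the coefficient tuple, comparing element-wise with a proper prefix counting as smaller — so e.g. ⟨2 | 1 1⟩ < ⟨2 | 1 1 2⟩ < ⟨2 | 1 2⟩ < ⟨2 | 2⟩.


5 minimal non-faces of Δ(Σ) (on 5 rays):

  • {2,5}:  v_{2} + v_{5} = 0  ⟹  sig = ⟨2 | 0⟩
  • {1,2}:  v_{1} + v_{2} = v_{4}  ⟹  sig = ⟨2 | 1⟩
  • {3,4}:  v_{3} + v_{4} = v_{5}  ⟹  sig = ⟨2 | 1⟩
  • {4,5}:  v_{4} + v_{5} = v_{1}  ⟹  sig = ⟨2 | 1⟩
  • {1,3}:  v_{1} + v_{3} = 2·v_{5}  ⟹  sig = ⟨2 | 2⟩

Signatures (|P|; sorted positive RHS coefficients), sorted:
    ⟨2 | 0⟩
    ⟨2 | 1⟩
    ⟨2 | 1⟩
    ⟨2 | 1⟩
    ⟨2 | 2⟩


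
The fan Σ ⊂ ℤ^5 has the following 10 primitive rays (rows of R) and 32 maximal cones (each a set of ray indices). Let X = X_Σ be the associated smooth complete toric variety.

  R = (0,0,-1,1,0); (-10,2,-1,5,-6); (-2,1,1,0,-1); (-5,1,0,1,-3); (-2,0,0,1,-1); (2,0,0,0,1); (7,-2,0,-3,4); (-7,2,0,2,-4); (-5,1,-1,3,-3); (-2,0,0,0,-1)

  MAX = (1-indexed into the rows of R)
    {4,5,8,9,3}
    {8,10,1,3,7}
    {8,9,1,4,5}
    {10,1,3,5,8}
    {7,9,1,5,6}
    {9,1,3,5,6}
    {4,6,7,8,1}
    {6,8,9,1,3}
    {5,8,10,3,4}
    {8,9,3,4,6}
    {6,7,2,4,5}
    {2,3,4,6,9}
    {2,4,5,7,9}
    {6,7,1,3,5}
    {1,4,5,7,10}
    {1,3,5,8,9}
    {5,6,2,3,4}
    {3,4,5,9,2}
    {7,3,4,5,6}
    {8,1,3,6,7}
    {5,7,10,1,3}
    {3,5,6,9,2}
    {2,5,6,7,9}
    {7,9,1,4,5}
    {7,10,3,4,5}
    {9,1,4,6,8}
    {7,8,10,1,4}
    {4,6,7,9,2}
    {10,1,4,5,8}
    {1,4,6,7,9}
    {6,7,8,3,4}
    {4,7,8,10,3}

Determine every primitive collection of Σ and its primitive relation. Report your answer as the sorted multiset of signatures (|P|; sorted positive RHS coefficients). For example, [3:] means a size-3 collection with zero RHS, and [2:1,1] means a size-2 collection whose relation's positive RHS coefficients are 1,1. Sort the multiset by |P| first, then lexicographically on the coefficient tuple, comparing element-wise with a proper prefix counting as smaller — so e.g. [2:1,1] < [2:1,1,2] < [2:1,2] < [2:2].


13 collections generate NE(X_Σ); each relation:

  {6,10}:  v_{6} + v_{10} = 0  →  sig = [2:]
  {2,10}:  v_{2} + v_{10} = v_{4} + v_{5} + v_{9}  →  sig = [2:1,1,1]
  {9,10}:  v_{9} + v_{10} = v_{1} + v_{4} + v_{5}  →  sig = [2:1,1,1]
  {2,8}:  v_{2} + v_{8} = v_{3} + v_{4} + 2·v_{9}  →  sig = [2:1,1,2]
  {1,2}:  v_{1} + v_{2} = 2·v_{9}  →  sig = [2:2]
  {3,7,9}:  v_{3} + v_{7} + v_{9} = 0  →  sig = [3:]
  {1,3,4}:  v_{1} + v_{3} + v_{4} = v_{8}  →  sig = [3:1]
  {5,7,8}:  v_{5} + v_{7} + v_{8} = v_{10}  →  sig = [3:1]
  {5,6,8}:  v_{5} + v_{6} + v_{8} = v_{3} + v_{9}  →  sig = [3:1,1]
  {7,8,9}:  v_{7} + v_{8} + v_{9} = v_{1} + v_{4}  →  sig = [3:1,1]
  {2,3,7}:  v_{2} + v_{3} + v_{7} = v_{4} + v_{5} + v_{6}  →  sig = [3:1,1,1]
  {1,4,5,6}:  v_{1} + v_{4} + v_{5} + v_{6} = v_{9}  →  sig = [4:1]
  {4,5,6,9}:  v_{4} + v_{5} + v_{6} + v_{9} = v_{2}  →  sig = [4:1]

Hence PRS(X_Σ) =
    |P|=2: 5 collections, coeffs (), (1,1,1), (1,1,1), (1,1,2), (2)
    |P|=3: 6 collections, coeffs (), (1), (1), (1,1), (1,1), (1,1,1)
    |P|=4: 2 collections, coeffs (1), (1)


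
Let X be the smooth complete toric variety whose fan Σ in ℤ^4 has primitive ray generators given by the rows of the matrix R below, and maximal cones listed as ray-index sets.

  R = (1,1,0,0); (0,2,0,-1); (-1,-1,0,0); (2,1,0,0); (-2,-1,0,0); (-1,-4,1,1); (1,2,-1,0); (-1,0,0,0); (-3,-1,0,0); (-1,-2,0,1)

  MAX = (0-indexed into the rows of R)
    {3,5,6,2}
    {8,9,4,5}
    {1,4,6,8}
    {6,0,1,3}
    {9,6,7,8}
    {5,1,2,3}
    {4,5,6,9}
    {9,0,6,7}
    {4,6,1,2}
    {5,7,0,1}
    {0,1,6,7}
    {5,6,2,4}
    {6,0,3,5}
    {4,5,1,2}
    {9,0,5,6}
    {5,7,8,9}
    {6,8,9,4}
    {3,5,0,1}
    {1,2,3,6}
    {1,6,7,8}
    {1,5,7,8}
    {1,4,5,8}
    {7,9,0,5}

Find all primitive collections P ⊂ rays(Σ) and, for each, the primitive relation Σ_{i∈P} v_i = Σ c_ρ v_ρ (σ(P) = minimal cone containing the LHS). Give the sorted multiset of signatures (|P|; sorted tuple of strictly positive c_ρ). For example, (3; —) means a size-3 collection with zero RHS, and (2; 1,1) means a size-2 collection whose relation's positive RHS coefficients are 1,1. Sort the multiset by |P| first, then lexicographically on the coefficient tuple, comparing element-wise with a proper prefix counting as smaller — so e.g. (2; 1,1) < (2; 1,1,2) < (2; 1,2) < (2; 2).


The 15 primitive collections of Σ (r=10, n=4):

  • {0,2}:  v_{0} + v_{2} = 0  ⇒ sig = (2; —)
  • {3,4}:  v_{3} + v_{4} = 0  ⇒ sig = (2; —)
  • {0,4}:  v_{0} + v_{4} = v_{7}  ⇒ sig = (2; 1)
  • {1,9}:  v_{1} + v_{9} = v_{7}  ⇒ sig = (2; 1)
  • {2,7}:  v_{2} + v_{7} = v_{4}  ⇒ sig = (2; 1)
  • {3,7}:  v_{3} + v_{7} = v_{0}  ⇒ sig = (2; 1)
  • {3,8}:  v_{3} + v_{8} = v_{7}  ⇒ sig = (2; 1)
  • {4,7}:  v_{4} + v_{7} = v_{8}  ⇒ sig = (2; 1)
  • {2,9}:  v_{2} + v_{9} = v_{4} + v_{5} + v_{6}  ⇒ sig = (2; 1,1,1)
  • {3,9}:  v_{3} + v_{9} = v_{0} + v_{5} + v_{6}  ⇒ sig = (2; 1,1,1)
  • {0,8}:  v_{0} + v_{8} = 2·v_{7}  ⇒ sig = (2; 2)
  • {2,8}:  v_{2} + v_{8} = 2·v_{4}  ⇒ sig = (2; 2)
  • {1,5,6}:  v_{1} + v_{5} + v_{6} = 0  ⇒ sig = (3; —)
  • {5,6,7}:  v_{5} + v_{6} + v_{7} = v_{9}  ⇒ sig = (3; 1)
  • {5,6,8}:  v_{5} + v_{6} + v_{8} = v_{4} + v_{9}  ⇒ sig = (3; 1,1)

Hence PRS(X_Σ) =
{ (2; —) ×2,  (2; 1) ×6,  (2; 1,1,1) ×2,  (2; 2) ×2,  (3; —),  (3; 1),  (3; 1,1) }


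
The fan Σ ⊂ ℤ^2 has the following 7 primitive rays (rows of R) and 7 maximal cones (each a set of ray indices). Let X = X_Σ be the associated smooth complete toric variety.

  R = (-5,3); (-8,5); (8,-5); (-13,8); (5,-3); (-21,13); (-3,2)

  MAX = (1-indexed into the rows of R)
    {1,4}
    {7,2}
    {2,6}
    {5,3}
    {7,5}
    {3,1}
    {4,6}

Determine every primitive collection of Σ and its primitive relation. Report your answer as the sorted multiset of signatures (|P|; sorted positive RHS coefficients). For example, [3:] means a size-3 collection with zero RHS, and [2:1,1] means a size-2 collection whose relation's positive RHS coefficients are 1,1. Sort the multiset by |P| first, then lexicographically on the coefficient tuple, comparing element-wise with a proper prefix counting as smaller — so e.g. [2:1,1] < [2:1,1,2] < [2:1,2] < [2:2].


Δ(Σ) — 7 vertices, 14 min non-faces:

  {1,5}:  v_{1} + v_{5} = 0  ⇒ sig = [2:]
  {2,3}:  v_{2} + v_{3} = 0  ⇒ sig = [2:]
  {1,2}:  v_{1} + v_{2} = v_{4}  ⇒ sig = [2:1]
  {1,7}:  v_{1} + v_{7} = v_{2}  ⇒ sig = [2:1]
  {2,4}:  v_{2} + v_{4} = v_{6}  ⇒ sig = [2:1]
  {2,5}:  v_{2} + v_{5} = v_{7}  ⇒ sig = [2:1]
  {3,4}:  v_{3} + v_{4} = v_{1}  ⇒ sig = [2:1]
  {3,6}:  v_{3} + v_{6} = v_{4}  ⇒ sig = [2:1]
  {3,7}:  v_{3} + v_{7} = v_{5}  ⇒ sig = [2:1]
  {4,5}:  v_{4} + v_{5} = v_{2}  ⇒ sig = [2:1]
  {1,6}:  v_{1} + v_{6} = 2·v_{4}  ⇒ sig = [2:2]
  {4,7}:  v_{4} + v_{7} = 2·v_{2}  ⇒ sig = [2:2]
  {5,6}:  v_{5} + v_{6} = 2·v_{2}  ⇒ sig = [2:2]
  {6,7}:  v_{6} + v_{7} = 3·v_{2}  ⇒ sig = [2:3]

Sorted signature multiset PRS(X):
[[2:], [2:], [2:1], [2:1], [2:1], [2:1], [2:1], [2:1], [2:1], [2:1], [2:2], [2:2], [2:2], [2:3]]


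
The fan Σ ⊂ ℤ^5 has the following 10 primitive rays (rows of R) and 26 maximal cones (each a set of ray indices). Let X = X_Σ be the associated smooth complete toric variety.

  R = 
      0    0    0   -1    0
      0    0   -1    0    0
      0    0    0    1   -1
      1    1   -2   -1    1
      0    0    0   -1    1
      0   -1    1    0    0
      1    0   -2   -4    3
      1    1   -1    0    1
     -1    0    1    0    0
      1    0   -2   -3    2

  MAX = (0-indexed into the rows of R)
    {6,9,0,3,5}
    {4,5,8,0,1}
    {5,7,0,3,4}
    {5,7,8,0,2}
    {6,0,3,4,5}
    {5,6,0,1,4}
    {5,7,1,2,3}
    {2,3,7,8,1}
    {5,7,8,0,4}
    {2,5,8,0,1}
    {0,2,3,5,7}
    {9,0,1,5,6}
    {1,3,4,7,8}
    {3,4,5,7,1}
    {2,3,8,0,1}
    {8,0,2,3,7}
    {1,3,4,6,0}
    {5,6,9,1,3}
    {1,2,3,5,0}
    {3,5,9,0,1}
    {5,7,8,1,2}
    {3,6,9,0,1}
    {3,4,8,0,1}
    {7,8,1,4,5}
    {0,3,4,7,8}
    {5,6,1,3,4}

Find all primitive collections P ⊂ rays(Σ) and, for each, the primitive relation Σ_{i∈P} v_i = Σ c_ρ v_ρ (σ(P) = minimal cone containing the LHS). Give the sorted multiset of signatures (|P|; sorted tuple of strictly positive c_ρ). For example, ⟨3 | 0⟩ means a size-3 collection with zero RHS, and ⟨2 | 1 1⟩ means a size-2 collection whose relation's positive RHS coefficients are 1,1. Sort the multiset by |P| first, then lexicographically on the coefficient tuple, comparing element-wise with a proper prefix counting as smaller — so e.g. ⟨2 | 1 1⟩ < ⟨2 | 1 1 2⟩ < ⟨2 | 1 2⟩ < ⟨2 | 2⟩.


|primitive collections| = 12. Relations:

  • {2,4}:  v_{2} + v_{4} = 0  →  sig = ⟨2 | 0⟩
  • {2,6}:  v_{2} + v_{6} = v_{9}  →  sig = ⟨2 | 1⟩
  • {4,9}:  v_{4} + v_{9} = v_{6}  →  sig = ⟨2 | 1⟩
  • {2,9}:  v_{2} + v_{9} = v_{0} + v_{1} + v_{3} + v_{5}  →  sig = ⟨2 | 1 1 1 1⟩
  • {7,9}:  v_{7} + v_{9} = 2·v_{3} + v_{4} + v_{5}  →  sig = ⟨2 | 1 1 2⟩
  • {8,9}:  v_{8} + v_{9} = v_{0} + v_{1} + 2·v_{4}  →  sig = ⟨2 | 1 1 2⟩
  • {6,8}:  v_{6} + v_{8} = v_{0} + v_{1} + 3·v_{4}  →  sig = ⟨2 | 1 1 3⟩
  • {6,7}:  v_{6} + v_{7} = 2·v_{3} + 2·v_{4} + v_{5}  →  sig = ⟨2 | 1 2 2⟩
  • {0,1,7}:  v_{0} + v_{1} + v_{7} = v_{3}  →  sig = ⟨3 | 1⟩
  • {3,5,8}:  v_{3} + v_{5} + v_{8} = v_{4}  →  sig = ⟨3 | 1⟩
  • {0,1,3,4,5}:  v_{0} + v_{1} + v_{3} + v_{4} + v_{5} = v_{9}  →  sig = ⟨5 | 1⟩
  • {0,1,3,5,6}:  v_{0} + v_{1} + v_{3} + v_{5} + v_{6} = 2·v_{9}  →  sig = ⟨5 | 2⟩

Sorted signature multiset PRS(X):
    |P|=2: 8 collections, coeffs (), (1), (1), (1,1,1,1), (1,1,2), (1,1,2), (1,1,3), (1,2,2)
    |P|=3: 2 collections, coeffs (1), (1)
    |P|=5: 2 collections, coeffs (1), (2)


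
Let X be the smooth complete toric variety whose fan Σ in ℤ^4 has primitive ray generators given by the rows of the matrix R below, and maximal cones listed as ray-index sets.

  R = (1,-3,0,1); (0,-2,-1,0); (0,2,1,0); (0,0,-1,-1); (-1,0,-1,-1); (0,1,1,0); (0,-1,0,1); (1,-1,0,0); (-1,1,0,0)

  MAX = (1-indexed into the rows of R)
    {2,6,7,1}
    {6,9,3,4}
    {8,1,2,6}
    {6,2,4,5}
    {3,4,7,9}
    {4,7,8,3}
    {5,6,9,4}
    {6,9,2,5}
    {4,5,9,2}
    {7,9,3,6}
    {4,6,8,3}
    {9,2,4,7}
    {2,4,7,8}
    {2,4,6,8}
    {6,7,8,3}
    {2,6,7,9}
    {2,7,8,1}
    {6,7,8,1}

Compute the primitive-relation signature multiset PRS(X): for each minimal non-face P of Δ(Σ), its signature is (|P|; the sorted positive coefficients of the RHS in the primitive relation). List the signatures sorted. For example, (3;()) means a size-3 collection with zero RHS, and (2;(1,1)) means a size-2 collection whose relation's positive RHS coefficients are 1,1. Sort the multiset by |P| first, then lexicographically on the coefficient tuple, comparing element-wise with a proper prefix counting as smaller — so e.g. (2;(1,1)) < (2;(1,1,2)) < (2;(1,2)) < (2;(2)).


Minimal non-faces — 12 found among 9 rays, 18 max cones:

  • {2,3}:  v_{2} + v_{3} = 0  →  sig = (2;())
  • {8,9}:  v_{8} + v_{9} = 0  →  sig = (2;())
  • {1,4}:  v_{1} + v_{4} = v_{2} + v_{8}  →  sig = (2;(1,1))
  • {5,7}:  v_{5} + v_{7} = v_{2} + v_{9}  →  sig = (2;(1,1))
  • {1,3}:  v_{1} + v_{3} = v_{6} + v_{7} + v_{8}  →  sig = (2;(1,1,1))
  • {1,9}:  v_{1} + v_{9} = v_{2} + v_{6} + v_{7}  →  sig = (2;(1,1,1))
  • {3,5}:  v_{3} + v_{5} = v_{4} + v_{6} + v_{9}  →  sig = (2;(1,1,1))
  • {5,8}:  v_{5} + v_{8} = v_{2} + v_{4} + v_{6}  →  sig = (2;(1,1,1))
  • {1,5}:  v_{1} + v_{5} = 2·v_{2} + v_{6}  →  sig = (2;(1,2))
  • {4,6,7}:  v_{4} + v_{6} + v_{7} = 0  →  sig = (3;())
  • {2,4,6,9}:  v_{2} + v_{4} + v_{6} + v_{9} = v_{5}  →  sig = (4;(1))
  • {2,6,7,8}:  v_{2} + v_{6} + v_{7} + v_{8} = v_{1}  →  sig = (4;(1))

Sorted signature multiset PRS(X):
    |P|=2: 9 collections, coeffs (), (), (1,1), (1,1), (1,1,1), (1,1,1), (1,1,1), (1,1,1), (1,2)
    |P|=3: 1 collection, coeffs ()
    |P|=4: 2 collections, coeffs (1), (1)


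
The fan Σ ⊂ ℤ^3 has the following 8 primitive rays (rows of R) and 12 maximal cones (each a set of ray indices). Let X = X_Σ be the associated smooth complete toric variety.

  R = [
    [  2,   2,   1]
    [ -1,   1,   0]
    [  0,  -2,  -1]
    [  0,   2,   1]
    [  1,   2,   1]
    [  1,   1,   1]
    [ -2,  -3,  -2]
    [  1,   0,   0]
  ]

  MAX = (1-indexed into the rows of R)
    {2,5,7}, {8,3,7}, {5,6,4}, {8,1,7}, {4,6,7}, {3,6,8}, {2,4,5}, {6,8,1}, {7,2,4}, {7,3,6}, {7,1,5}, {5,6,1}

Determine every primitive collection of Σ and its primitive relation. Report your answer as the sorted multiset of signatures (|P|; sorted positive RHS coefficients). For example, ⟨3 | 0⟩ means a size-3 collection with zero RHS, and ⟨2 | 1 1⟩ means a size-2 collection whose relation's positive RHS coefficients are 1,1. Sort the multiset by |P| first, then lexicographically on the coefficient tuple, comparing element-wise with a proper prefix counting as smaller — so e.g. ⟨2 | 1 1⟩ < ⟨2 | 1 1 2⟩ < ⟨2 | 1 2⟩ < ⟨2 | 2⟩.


|primitive collections| = 14. Relations:

  P={3,4}:  v_{3} + v_{4} = 0  ⟹  sig = ⟨2 | 0⟩
  P={2,6}:  v_{2} + v_{6} = v_{4}  ⟹  sig = ⟨2 | 1⟩
  P={3,5}:  v_{3} + v_{5} = v_{8}  ⟹  sig = ⟨2 | 1⟩
  P={4,8}:  v_{4} + v_{8} = v_{5}  ⟹  sig = ⟨2 | 1⟩
  P={5,8}:  v_{5} + v_{8} = v_{1}  ⟹  sig = ⟨2 | 1⟩
  P={2,3}:  v_{2} + v_{3} = v_{5} + v_{7}  ⟹  sig = ⟨2 | 1 1⟩
  P={2,8}:  v_{2} + v_{8} = 2·v_{5} + v_{7}  ⟹  sig = ⟨2 | 1 2⟩
  P={1,2}:  v_{1} + v_{2} = 3·v_{5} + v_{7}  ⟹  sig = ⟨2 | 1 3⟩
  P={1,3}:  v_{1} + v_{3} = 2·v_{8}  ⟹  sig = ⟨2 | 2⟩
  P={1,4}:  v_{1} + v_{4} = 2·v_{5}  ⟹  sig = ⟨2 | 2⟩
  P={5,6,7}:  v_{5} + v_{6} + v_{7} = 0  ⟹  sig = ⟨3 | 0⟩
  P={1,6,7}:  v_{1} + v_{6} + v_{7} = v_{8}  ⟹  sig = ⟨3 | 1⟩
  P={4,5,7}:  v_{4} + v_{5} + v_{7} = v_{2}  ⟹  sig = ⟨3 | 1⟩
  P={6,7,8}:  v_{6} + v_{7} + v_{8} = v_{3}  ⟹  sig = ⟨3 | 1⟩

Sorted signature multiset PRS(X):
[⟨2 | 0⟩, ⟨2 | 1⟩, ⟨2 | 1⟩, ⟨2 | 1⟩, ⟨2 | 1⟩, ⟨2 | 1 1⟩, ⟨2 | 1 2⟩, ⟨2 | 1 3⟩, ⟨2 | 2⟩, ⟨2 | 2⟩, ⟨3 | 0⟩, ⟨3 | 1⟩, ⟨3 | 1⟩, ⟨3 | 1⟩]


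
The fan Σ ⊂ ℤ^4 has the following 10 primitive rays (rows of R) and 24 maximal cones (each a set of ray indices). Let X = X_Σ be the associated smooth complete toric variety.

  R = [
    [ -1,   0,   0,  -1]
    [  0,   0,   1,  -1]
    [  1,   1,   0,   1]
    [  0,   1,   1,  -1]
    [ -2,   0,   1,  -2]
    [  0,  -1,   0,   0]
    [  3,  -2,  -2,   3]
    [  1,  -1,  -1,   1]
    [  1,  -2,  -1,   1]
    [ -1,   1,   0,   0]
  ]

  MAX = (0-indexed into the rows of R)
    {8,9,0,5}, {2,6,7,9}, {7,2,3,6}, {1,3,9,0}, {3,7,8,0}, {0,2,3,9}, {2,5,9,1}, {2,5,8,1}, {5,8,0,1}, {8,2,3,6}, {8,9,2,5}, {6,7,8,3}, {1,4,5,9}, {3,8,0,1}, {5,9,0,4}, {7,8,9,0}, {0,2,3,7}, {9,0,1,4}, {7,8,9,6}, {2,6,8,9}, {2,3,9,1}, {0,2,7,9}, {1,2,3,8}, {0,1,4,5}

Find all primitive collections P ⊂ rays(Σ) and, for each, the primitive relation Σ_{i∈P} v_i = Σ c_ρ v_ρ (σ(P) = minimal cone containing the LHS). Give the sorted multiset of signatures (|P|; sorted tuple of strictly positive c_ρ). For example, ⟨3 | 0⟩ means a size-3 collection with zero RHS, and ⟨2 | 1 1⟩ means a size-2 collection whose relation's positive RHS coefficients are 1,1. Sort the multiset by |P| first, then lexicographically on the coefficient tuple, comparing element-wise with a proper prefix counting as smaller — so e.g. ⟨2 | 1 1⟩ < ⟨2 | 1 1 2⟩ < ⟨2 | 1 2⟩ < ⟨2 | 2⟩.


Primitive collections (20):

  {3,5}:  v_{3} + v_{5} = v_{1}  ⟹  sig = ⟨2 | 1⟩
  {4,6}:  v_{4} + v_{6} = v_{8}  ⟹  sig = ⟨2 | 1⟩
  {5,7}:  v_{5} + v_{7} = v_{8}  ⟹  sig = ⟨2 | 1⟩
  {1,7}:  v_{1} + v_{7} = v_{3} + v_{8}  ⟹  sig = ⟨2 | 1 1⟩
  {2,4}:  v_{2} + v_{4} = v_{1} + v_{9}  ⟹  sig = ⟨2 | 1 1⟩
  {4,7}:  v_{4} + v_{7} = v_{0} + v_{5}  ⟹  sig = ⟨2 | 1 1⟩
  {1,6}:  v_{1} + v_{6} = v_{2} + v_{3} + 2·v_{8}  ⟹  sig = ⟨2 | 1 1 2⟩
  {3,4}:  v_{3} + v_{4} = v_{0} + 2·v_{1} + v_{9}  ⟹  sig = ⟨2 | 1 1 2⟩
  {4,8}:  v_{4} + v_{8} = v_{0} + 2·v_{5}  ⟹  sig = ⟨2 | 1 2⟩
  {5,6}:  v_{5} + v_{6} = v_{2} + 2·v_{8}  ⟹  sig = ⟨2 | 1 2⟩
  {0,6}:  v_{0} + v_{6} = 2·v_{7}  ⟹  sig = ⟨2 | 2⟩
  {0,2,5}:  v_{0} + v_{2} + v_{5} = 0  ⟹  sig = ⟨3 | 0⟩
  {3,8,9}:  v_{3} + v_{8} + v_{9} = 0  ⟹  sig = ⟨3 | 0⟩
  {0,1,2}:  v_{0} + v_{1} + v_{2} = v_{3}  ⟹  sig = ⟨3 | 1⟩
  {0,2,8}:  v_{0} + v_{2} + v_{8} = v_{7}  ⟹  sig = ⟨3 | 1⟩
  {1,8,9}:  v_{1} + v_{8} + v_{9} = v_{5}  ⟹  sig = ⟨3 | 1⟩
  {2,7,8}:  v_{2} + v_{7} + v_{8} = v_{6}  ⟹  sig = ⟨3 | 1⟩
  {3,6,9}:  v_{3} + v_{6} + v_{9} = v_{2} + v_{7}  ⟹  sig = ⟨3 | 1 1⟩
  {3,7,9}:  v_{3} + v_{7} + v_{9} = v_{0} + v_{2}  ⟹  sig = ⟨3 | 1 1⟩
  {0,1,5,9}:  v_{0} + v_{1} + v_{5} + v_{9} = v_{4}  ⟹  sig = ⟨4 | 1⟩

Hence PRS(X_Σ) =
    |P|=2: 11 collections, coeffs (1), (1), (1), (1,1), (1,1), (1,1), (1,1,2), (1,1,2), (1,2), (1,2), (2)
    |P|=3: 8 collections, coeffs (), (), (1), (1), (1), (1), (1,1), (1,1)
    |P|=4: 1 collection, coeffs (1)


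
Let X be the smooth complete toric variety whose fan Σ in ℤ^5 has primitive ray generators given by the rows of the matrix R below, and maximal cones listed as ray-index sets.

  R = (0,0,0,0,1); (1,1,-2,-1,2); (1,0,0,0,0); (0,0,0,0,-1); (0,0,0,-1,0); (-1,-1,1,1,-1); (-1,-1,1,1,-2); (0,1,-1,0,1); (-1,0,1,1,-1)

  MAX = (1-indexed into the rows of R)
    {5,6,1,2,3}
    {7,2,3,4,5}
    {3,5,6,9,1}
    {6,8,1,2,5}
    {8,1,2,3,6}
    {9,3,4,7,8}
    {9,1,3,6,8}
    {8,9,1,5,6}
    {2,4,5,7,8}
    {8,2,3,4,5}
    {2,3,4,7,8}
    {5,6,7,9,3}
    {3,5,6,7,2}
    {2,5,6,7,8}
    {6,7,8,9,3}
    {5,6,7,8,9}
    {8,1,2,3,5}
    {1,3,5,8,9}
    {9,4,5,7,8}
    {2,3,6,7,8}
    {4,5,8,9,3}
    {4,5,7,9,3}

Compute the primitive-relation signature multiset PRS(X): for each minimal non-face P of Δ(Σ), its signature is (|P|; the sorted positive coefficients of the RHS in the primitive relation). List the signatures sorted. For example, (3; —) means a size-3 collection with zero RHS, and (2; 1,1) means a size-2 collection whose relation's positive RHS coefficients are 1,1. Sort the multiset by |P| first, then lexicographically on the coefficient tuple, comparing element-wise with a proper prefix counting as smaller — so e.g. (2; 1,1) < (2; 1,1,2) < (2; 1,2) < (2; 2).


Δ(Σ) — 9 vertices, 6 min non-faces:

  P={1,4}:  v_{1} + v_{4} = 0  ⟹  sig = (2; —)
  P={1,7}:  v_{1} + v_{7} = v_{6}  ⟹  sig = (2; 1)
  P={2,9}:  v_{2} + v_{9} = v_{8}  ⟹  sig = (2; 1)
  P={4,6}:  v_{4} + v_{6} = v_{7}  ⟹  sig = (2; 1)
  P={3,5,6,8}:  v_{3} + v_{5} + v_{6} + v_{8} = 0  ⟹  sig = (4; —)
  P={3,5,7,8}:  v_{3} + v_{5} + v_{7} + v_{8} = v_{4}  ⟹  sig = (4; 1)

Hence PRS(X_Σ) =
    (2; —)
    (2; 1)
    (2; 1)
    (2; 1)
    (4; —)
    (4; 1)


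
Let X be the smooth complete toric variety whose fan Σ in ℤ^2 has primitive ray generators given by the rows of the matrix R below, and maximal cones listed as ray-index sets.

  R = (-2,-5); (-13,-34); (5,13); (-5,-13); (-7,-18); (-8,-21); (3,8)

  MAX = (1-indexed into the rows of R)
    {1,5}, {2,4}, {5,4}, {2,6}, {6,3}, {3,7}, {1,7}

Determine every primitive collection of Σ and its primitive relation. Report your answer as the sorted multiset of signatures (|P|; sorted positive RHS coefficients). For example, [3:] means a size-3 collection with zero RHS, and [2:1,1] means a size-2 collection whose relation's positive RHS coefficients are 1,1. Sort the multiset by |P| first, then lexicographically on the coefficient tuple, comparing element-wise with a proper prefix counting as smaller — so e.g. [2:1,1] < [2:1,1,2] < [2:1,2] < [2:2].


Δ(Σ) — 7 vertices, 14 min non-faces:

  P={3,4}:  v_{3} + v_{4} = 0  ⇒ sig = [2:]
  P={1,3}:  v_{1} + v_{3} = v_{7}  ⇒ sig = [2:1]
  P={1,4}:  v_{1} + v_{4} = v_{5}  ⇒ sig = [2:1]
  P={2,3}:  v_{2} + v_{3} = v_{6}  ⇒ sig = [2:1]
  P={3,5}:  v_{3} + v_{5} = v_{1}  ⇒ sig = [2:1]
  P={4,6}:  v_{4} + v_{6} = v_{2}  ⇒ sig = [2:1]
  P={4,7}:  v_{4} + v_{7} = v_{1}  ⇒ sig = [2:1]
  P={6,7}:  v_{6} + v_{7} = v_{4}  ⇒ sig = [2:1]
  P={1,6}:  v_{1} + v_{6} = 2·v_{4}  ⇒ sig = [2:2]
  P={2,7}:  v_{2} + v_{7} = 2·v_{4}  ⇒ sig = [2:2]
  P={5,7}:  v_{5} + v_{7} = 2·v_{1}  ⇒ sig = [2:2]
  P={1,2}:  v_{1} + v_{2} = 3·v_{4}  ⇒ sig = [2:3]
  P={5,6}:  v_{5} + v_{6} = 3·v_{4}  ⇒ sig = [2:3]
  P={2,5}:  v_{2} + v_{5} = 4·v_{4}  ⇒ sig = [2:4]

Sorted signature multiset PRS(X):
    [2:]
    [2:1]
    [2:1]
    [2:1]
    [2:1]
    [2:1]
    [2:1]
    [2:1]
    [2:2]
    [2:2]
    [2:2]
    [2:3]
    [2:3]
    [2:4]


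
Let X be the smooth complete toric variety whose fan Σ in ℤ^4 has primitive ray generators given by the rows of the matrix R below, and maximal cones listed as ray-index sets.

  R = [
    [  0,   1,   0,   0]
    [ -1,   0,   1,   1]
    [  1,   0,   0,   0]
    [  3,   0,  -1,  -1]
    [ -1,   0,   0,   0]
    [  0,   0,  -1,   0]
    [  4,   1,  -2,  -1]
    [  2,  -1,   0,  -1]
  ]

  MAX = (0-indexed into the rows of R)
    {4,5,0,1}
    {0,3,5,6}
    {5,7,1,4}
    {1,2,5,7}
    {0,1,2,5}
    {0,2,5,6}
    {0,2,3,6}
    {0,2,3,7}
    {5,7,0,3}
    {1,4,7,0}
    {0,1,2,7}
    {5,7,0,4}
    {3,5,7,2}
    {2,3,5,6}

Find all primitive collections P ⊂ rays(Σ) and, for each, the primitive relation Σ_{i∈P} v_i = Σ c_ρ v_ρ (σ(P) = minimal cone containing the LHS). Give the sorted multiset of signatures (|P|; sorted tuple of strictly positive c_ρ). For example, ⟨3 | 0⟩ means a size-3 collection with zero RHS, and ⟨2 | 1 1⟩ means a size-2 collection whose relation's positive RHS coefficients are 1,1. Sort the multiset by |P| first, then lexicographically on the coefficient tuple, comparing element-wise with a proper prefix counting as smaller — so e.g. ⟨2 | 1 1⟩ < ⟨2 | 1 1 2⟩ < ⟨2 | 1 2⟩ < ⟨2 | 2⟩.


9 collections generate NE(X_Σ); each relation:

  {2,4}:  v_{2} + v_{4} = 0  →  sig = ⟨2 | 0⟩
  {3,4}:  v_{3} + v_{4} = v_{0} + v_{5} + v_{7}  →  sig = ⟨2 | 1 1 1⟩
  {4,6}:  v_{4} + v_{6} = v_{0} + v_{3} + v_{5}  →  sig = ⟨2 | 1 1 1⟩
  {1,6}:  v_{1} + v_{6} = v_{0} + 3·v_{2} + v_{5}  →  sig = ⟨2 | 1 1 3⟩
  {1,3}:  v_{1} + v_{3} = 2·v_{2}  →  sig = ⟨2 | 2⟩
  {6,7}:  v_{6} + v_{7} = 2·v_{3}  →  sig = ⟨2 | 2⟩
  {0,1,5,7}:  v_{0} + v_{1} + v_{5} + v_{7} = v_{2}  →  sig = ⟨4 | 1⟩
  {0,2,3,5}:  v_{0} + v_{2} + v_{3} + v_{5} = v_{6}  →  sig = ⟨4 | 1⟩
  {0,2,5,7}:  v_{0} + v_{2} + v_{5} + v_{7} = v_{3}  →  sig = ⟨4 | 1⟩

so the primitive-relation signature multiset is
    |P|=2: 6 collections, coeffs (), (1,1,1), (1,1,1), (1,1,3), (2), (2)
    |P|=4: 3 collections, coeffs (1), (1), (1)


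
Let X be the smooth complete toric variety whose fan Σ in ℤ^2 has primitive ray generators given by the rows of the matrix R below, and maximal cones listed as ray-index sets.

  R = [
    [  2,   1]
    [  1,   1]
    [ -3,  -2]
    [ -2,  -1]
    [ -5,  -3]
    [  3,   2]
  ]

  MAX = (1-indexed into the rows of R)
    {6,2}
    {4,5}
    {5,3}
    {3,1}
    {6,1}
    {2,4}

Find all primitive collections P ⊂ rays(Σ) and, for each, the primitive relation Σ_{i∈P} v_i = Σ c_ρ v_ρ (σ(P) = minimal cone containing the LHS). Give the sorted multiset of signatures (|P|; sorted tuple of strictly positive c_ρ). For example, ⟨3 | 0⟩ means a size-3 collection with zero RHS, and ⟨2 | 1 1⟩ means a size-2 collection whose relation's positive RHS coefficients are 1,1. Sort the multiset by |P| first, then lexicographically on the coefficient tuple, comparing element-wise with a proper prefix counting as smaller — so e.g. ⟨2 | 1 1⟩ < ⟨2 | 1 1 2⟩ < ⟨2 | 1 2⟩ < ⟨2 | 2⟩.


|primitive collections| = 9. Relations:

  P = {1,4}:  v_{1} + v_{4} = 0  →  sig = ⟨2 | 0⟩
  P = {3,6}:  v_{3} + v_{6} = 0  →  sig = ⟨2 | 0⟩
  P = {1,2}:  v_{1} + v_{2} = v_{6}  →  sig = ⟨2 | 1⟩
  P = {1,5}:  v_{1} + v_{5} = v_{3}  →  sig = ⟨2 | 1⟩
  P = {2,3}:  v_{2} + v_{3} = v_{4}  →  sig = ⟨2 | 1⟩
  P = {3,4}:  v_{3} + v_{4} = v_{5}  →  sig = ⟨2 | 1⟩
  P = {4,6}:  v_{4} + v_{6} = v_{2}  →  sig = ⟨2 | 1⟩
  P = {5,6}:  v_{5} + v_{6} = v_{4}  →  sig = ⟨2 | 1⟩
  P = {2,5}:  v_{2} + v_{5} = 2·v_{4}  →  sig = ⟨2 | 2⟩

Signatures (|P|; sorted positive RHS coefficients), sorted:
    |P|=2: 9 collections, coeffs (), (), (1), (1), (1), (1), (1), (1), (2)


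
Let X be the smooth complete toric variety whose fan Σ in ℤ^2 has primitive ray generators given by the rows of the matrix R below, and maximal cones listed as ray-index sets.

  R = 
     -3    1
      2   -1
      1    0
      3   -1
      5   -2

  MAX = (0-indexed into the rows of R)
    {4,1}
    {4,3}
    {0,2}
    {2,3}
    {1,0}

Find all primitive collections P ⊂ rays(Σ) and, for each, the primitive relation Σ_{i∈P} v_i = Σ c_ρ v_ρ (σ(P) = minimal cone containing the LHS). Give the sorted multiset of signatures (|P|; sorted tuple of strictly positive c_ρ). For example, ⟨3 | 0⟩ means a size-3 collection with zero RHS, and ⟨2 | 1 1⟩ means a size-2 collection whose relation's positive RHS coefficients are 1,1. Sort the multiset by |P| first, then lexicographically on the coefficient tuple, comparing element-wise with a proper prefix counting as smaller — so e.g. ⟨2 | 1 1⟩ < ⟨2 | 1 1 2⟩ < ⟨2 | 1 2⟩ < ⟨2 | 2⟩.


Δ(Σ) — 5 vertices, 5 min non-faces:

  P={0,3}:  v_{0} + v_{3} = 0 ; sig = ⟨2 | 0⟩
  P={0,4}:  v_{0} + v_{4} = v_{1} ; sig = ⟨2 | 1⟩
  P={1,2}:  v_{1} + v_{2} = v_{3} ; sig = ⟨2 | 1⟩
  P={1,3}:  v_{1} + v_{3} = v_{4} ; sig = ⟨2 | 1⟩
  P={2,4}:  v_{2} + v_{4} = 2·v_{3} ; sig = ⟨2 | 2⟩

Signatures (|P|; sorted positive RHS coefficients), sorted:
    ⟨2 | 0⟩
    ⟨2 | 1⟩
    ⟨2 | 1⟩
    ⟨2 | 1⟩
    ⟨2 | 2⟩
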